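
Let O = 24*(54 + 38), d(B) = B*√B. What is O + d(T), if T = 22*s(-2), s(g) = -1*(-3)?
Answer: 2208 + 66*√66 ≈ 2744.2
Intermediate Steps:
s(g) = 3
T = 66 (T = 22*3 = 66)
d(B) = B^(3/2)
O = 2208 (O = 24*92 = 2208)
O + d(T) = 2208 + 66^(3/2) = 2208 + 66*√66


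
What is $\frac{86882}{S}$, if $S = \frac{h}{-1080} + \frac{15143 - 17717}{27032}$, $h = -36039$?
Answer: $\frac{105686740080}{40476097} \approx 2611.1$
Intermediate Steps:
$S = \frac{40476097}{1216440}$ ($S = - \frac{36039}{-1080} + \frac{15143 - 17717}{27032} = \left(-36039\right) \left(- \frac{1}{1080}\right) + \left(15143 - 17717\right) \frac{1}{27032} = \frac{12013}{360} - \frac{1287}{13516} = \frac{40476097}{1216440} \approx 33.274$)
$\frac{86882}{S} = \frac{86882}{\frac{40476097}{1216440}} = 86882 \cdot \frac{1216440}{40476097} = \frac{105686740080}{40476097}$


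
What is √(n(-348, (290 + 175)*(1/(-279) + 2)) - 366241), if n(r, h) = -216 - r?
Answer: I*√366109 ≈ 605.07*I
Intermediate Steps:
√(n(-348, (290 + 175)*(1/(-279) + 2)) - 366241) = √((-216 - 1*(-348)) - 366241) = √((-216 + 348) - 366241) = √(132 - 366241) = √(-366109) = I*√366109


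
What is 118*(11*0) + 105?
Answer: 105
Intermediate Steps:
118*(11*0) + 105 = 118*0 + 105 = 0 + 105 = 105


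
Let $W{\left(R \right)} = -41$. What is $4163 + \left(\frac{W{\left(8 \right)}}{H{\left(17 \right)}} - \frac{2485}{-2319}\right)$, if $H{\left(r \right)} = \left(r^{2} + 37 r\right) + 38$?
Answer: $\frac{9231501713}{2216964} \approx 4164.0$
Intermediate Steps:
$H{\left(r \right)} = 38 + r^{2} + 37 r$
$4163 + \left(\frac{W{\left(8 \right)}}{H{\left(17 \right)}} - \frac{2485}{-2319}\right) = 4163 - \left(- \frac{2485}{2319} + \frac{41}{38 + 17^{2} + 37 \cdot 17}\right) = 4163 - \left(- \frac{2485}{2319} + \frac{41}{38 + 289 + 629}\right) = 4163 + \left(- \frac{41}{956} + \frac{2485}{2319}\right) = 4163 + \frac{2280581}{2216964} = \frac{9231501713}{2216964}$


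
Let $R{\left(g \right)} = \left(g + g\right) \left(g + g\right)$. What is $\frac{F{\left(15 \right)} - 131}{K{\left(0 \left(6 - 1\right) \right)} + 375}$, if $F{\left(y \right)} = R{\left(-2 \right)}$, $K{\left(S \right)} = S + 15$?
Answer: $- \frac{23}{78} \approx -0.29487$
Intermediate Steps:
$R{\left(g \right)} = 4 g^{2}$ ($R{\left(g \right)} = 2 g 2 g = 4 g^{2}$)
$K{\left(S \right)} = 15 + S$
$F{\left(y \right)} = 16$ ($F{\left(y \right)} = 4 \left(-2\right)^{2} = 4 \cdot 4 = 16$)
$\frac{F{\left(15 \right)} - 131}{K{\left(0 \left(6 - 1\right) \right)} + 375} = \frac{16 - 131}{\left(15 + 0 \left(6 - 1\right)\right) + 375} = - \frac{115}{\left(15 + 0 \cdot 5\right) + 375} = - \frac{115}{\left(15 + 0\right) + 375} = - \frac{115}{15 + 375} = - \frac{115}{390} = \left(-115\right) \frac{1}{390} = - \frac{23}{78}$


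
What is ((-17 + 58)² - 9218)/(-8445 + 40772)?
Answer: -7537/32327 ≈ -0.23315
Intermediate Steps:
((-17 + 58)² - 9218)/(-8445 + 40772) = (41² - 9218)/32327 = (1681 - 9218)*(1/32327) = -7537*1/32327 = -7537/32327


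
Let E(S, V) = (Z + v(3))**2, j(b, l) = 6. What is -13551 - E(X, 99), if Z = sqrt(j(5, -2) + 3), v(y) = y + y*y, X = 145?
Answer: -13776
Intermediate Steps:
v(y) = y + y**2
Z = 3 (Z = sqrt(6 + 3) = sqrt(9) = 3)
E(S, V) = 225 (E(S, V) = (3 + 3*(1 + 3))**2 = (3 + 3*4)**2 = (3 + 12)**2 = 15**2 = 225)
-13551 - E(X, 99) = -13551 - 1*225 = -13551 - 225 = -13776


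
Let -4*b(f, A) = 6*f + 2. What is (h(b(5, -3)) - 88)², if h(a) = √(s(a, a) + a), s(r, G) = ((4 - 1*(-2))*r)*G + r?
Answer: 8112 - 704*√23 ≈ 4735.7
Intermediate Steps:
b(f, A) = -½ - 3*f/2 (b(f, A) = -(6*f + 2)/4 = -(2 + 6*f)/4 = -½ - 3*f/2)
s(r, G) = r + 6*G*r (s(r, G) = ((4 + 2)*r)*G + r = (6*r)*G + r = 6*G*r + r = r + 6*G*r)
h(a) = √(a + a*(1 + 6*a)) (h(a) = √(a*(1 + 6*a) + a) = √(a + a*(1 + 6*a)))
(h(b(5, -3)) - 88)² = (√2*√((-½ - 3/2*5)*(1 + 3*(-½ - 3/2*5))) - 88)² = (√2*√((-½ - 15/2)*(1 + 3*(-½ - 15/2))) - 88)² = (√2*√(-8*(1 + 3*(-8))) - 88)² = (√2*√(-8*(1 - 24)) - 88)² = (√2*√(-8*(-23)) - 88)² = (√2*√184 - 88)² = (√2*(2*√46) - 88)² = (4*√23 - 88)² = (-88 + 4*√23)²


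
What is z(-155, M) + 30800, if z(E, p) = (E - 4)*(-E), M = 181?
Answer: 6155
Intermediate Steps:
z(E, p) = -E*(-4 + E) (z(E, p) = (-4 + E)*(-E) = -E*(-4 + E))
z(-155, M) + 30800 = -155*(4 - 1*(-155)) + 30800 = -155*(4 + 155) + 30800 = -155*159 + 30800 = -24645 + 30800 = 6155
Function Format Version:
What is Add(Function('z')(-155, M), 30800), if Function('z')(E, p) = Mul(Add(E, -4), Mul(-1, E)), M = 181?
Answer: 6155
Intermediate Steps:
Function('z')(E, p) = Mul(-1, E, Add(-4, E)) (Function('z')(E, p) = Mul(Add(-4, E), Mul(-1, E)) = Mul(-1, E, Add(-4, E)))
Add(Function('z')(-155, M), 30800) = Add(Mul(-155, Add(4, Mul(-1, -155))), 30800) = Add(Mul(-155, Add(4, 155)), 30800) = Add(Mul(-155, 159), 30800) = Add(-24645, 30800) = 6155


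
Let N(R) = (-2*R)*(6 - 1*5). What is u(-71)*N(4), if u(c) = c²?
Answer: -40328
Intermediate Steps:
N(R) = -2*R (N(R) = (-2*R)*(6 - 5) = -2*R*1 = -2*R)
u(-71)*N(4) = (-71)²*(-2*4) = 5041*(-8) = -40328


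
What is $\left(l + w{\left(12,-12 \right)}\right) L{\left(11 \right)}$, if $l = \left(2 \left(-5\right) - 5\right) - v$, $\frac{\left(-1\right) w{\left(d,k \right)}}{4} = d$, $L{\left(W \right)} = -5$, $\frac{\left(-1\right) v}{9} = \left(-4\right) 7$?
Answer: $1575$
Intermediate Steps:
$v = 252$ ($v = - 9 \left(\left(-4\right) 7\right) = \left(-9\right) \left(-28\right) = 252$)
$w{\left(d,k \right)} = - 4 d$
$l = -267$ ($l = \left(2 \left(-5\right) - 5\right) - 252 = \left(-10 - 5\right) - 252 = -15 - 252 = -267$)
$\left(l + w{\left(12,-12 \right)}\right) L{\left(11 \right)} = \left(-267 - 48\right) \left(-5\right) = \left(-315\right) \left(-5\right) = 1575$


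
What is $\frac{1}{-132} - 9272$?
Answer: $- \frac{1223905}{132} \approx -9272.0$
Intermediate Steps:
$\frac{1}{-132} - 9272 = - \frac{1}{132} - 9272 = - \frac{1223905}{132}$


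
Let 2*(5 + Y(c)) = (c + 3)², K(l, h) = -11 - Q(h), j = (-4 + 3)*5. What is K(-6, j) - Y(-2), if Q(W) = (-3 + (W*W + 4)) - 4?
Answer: -57/2 ≈ -28.500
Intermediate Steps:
j = -5 (j = -1*5 = -5)
Q(W) = -3 + W² (Q(W) = (-3 + (W² + 4)) - 4 = (-3 + (4 + W²)) - 4 = (1 + W²) - 4 = -3 + W²)
K(l, h) = -8 - h² (K(l, h) = -11 - (-3 + h²) = -11 + (3 - h²) = -8 - h²)
Y(c) = -5 + (3 + c)²/2 (Y(c) = -5 + (c + 3)²/2 = -5 + (3 + c)²/2)
K(-6, j) - Y(-2) = (-8 - 1*(-5)²) - (-5 + (3 - 2)²/2) = (-8 - 1*25) - (-5 + (½)*1²) = (-8 - 25) - (-5 + (½)*1) = -33 - (-5 + ½) = -33 - 1*(-9/2) = -33 + 9/2 = -57/2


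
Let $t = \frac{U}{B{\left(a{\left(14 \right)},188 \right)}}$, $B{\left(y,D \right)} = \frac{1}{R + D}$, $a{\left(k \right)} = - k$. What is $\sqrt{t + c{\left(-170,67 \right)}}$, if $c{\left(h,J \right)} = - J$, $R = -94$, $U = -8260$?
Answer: $i \sqrt{776507} \approx 881.2 i$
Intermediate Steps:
$B{\left(y,D \right)} = \frac{1}{-94 + D}$
$t = -776440$ ($t = - \frac{8260}{\frac{1}{-94 + 188}} = - \frac{8260}{\frac{1}{94}} = - 8260 \frac{1}{\frac{1}{94}} = \left(-8260\right) 94 = -776440$)
$\sqrt{t + c{\left(-170,67 \right)}} = \sqrt{-776440 - 67} = \sqrt{-776507} = i \sqrt{776507}$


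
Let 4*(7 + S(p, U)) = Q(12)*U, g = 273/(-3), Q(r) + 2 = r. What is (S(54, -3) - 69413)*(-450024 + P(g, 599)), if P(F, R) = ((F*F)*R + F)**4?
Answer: -42027938240228137350223849572180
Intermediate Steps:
Q(r) = -2 + r
g = -91 (g = 273*(-1/3) = -91)
P(F, R) = (F + R*F**2)**4 (P(F, R) = (F**2*R + F)**4 = (R*F**2 + F)**4 = (F + R*F**2)**4)
S(p, U) = -7 + 5*U/2 (S(p, U) = -7 + ((-2 + 12)*U)/4 = -7 + (10*U)/4 = -7 + 5*U/2)
(S(54, -3) - 69413)*(-450024 + P(g, 599)) = ((-7 + (5/2)*(-3)) - 69413)*(-450024 + (-91)**4*(1 - 91*599)**4) = ((-7 - 15/2) - 69413)*(-450024 + 68574961*(1 - 54509)**4) = (-29/2 - 69413)*(-450024 + 68574961*(-54508)**4) = -138855*(-450024 + 68574961*8827566319187620096)/2 = -138855*(-450024 + 605350016063204599766016256)/2 = -138855/2*605350016063204599765566232 = -42027938240228137350223849572180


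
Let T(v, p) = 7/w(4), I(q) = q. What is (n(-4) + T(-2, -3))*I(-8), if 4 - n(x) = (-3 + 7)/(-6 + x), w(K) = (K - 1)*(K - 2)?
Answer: -668/15 ≈ -44.533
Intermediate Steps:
w(K) = (-1 + K)*(-2 + K)
n(x) = 4 - 4/(-6 + x) (n(x) = 4 - (-3 + 7)/(-6 + x) = 4 - 4/(-6 + x))
T(v, p) = 7/6 (T(v, p) = 7/(2 + 4² - 3*4) = 7/(2 + 16 - 12) = 7/6)
(n(-4) + T(-2, -3))*I(-8) = (4*(-7 - 4)/(-6 - 4) + 7/6)*(-8) = (4*(-11)/(-10) + 7/6)*(-8) = (4*(-⅒)*(-11) + 7/6)*(-8) = (22/5 + 7/6)*(-8) = (167/30)*(-8) = -668/15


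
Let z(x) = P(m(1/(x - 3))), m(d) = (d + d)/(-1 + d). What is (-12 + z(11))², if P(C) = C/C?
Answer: 121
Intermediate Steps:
m(d) = 2*d/(-1 + d) (m(d) = (2*d)/(-1 + d) = 2*d/(-1 + d))
P(C) = 1
z(x) = 1
(-12 + z(11))² = (-12 + 1)² = (-11)² = 121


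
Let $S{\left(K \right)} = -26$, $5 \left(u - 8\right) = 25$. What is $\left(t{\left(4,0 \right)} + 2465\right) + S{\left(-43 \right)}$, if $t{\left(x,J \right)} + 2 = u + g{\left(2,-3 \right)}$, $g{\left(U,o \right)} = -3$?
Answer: $2447$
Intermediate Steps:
$u = 13$ ($u = 8 + \frac{1}{5} \cdot 25 = 8 + 5 = 13$)
$t{\left(x,J \right)} = 8$ ($t{\left(x,J \right)} = -2 + \left(13 - 3\right) = -2 + 10 = 8$)
$\left(t{\left(4,0 \right)} + 2465\right) + S{\left(-43 \right)} = \left(8 + 2465\right) - 26 = 2473 - 26 = 2447$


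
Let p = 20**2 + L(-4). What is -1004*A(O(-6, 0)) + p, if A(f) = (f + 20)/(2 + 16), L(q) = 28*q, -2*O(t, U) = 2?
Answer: -6946/9 ≈ -771.78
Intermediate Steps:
O(t, U) = -1 (O(t, U) = -1/2*2 = -1)
p = 288 (p = 20**2 + 28*(-4) = 400 - 112 = 288)
A(f) = 10/9 + f/18 (A(f) = (20 + f)/18 = (20 + f)*(1/18) = 10/9 + f/18)
-1004*A(O(-6, 0)) + p = -1004*(10/9 + (1/18)*(-1)) + 288 = -1004*(10/9 - 1/18) + 288 = -1004*19/18 + 288 = -9538/9 + 288 = -6946/9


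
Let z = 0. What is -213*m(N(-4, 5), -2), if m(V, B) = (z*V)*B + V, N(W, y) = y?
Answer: -1065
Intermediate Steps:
m(V, B) = V (m(V, B) = (0*V)*B + V = 0*B + V = 0 + V = V)
-213*m(N(-4, 5), -2) = -213*5 = -1065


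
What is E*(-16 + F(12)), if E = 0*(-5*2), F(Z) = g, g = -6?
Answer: 0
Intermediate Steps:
F(Z) = -6
E = 0 (E = 0*(-10) = 0)
E*(-16 + F(12)) = 0*(-16 - 6) = 0*(-22) = 0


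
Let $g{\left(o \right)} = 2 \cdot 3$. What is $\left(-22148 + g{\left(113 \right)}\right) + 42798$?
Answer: $20656$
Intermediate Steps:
$g{\left(o \right)} = 6$
$\left(-22148 + g{\left(113 \right)}\right) + 42798 = \left(-22148 + 6\right) + 42798 = -22142 + 42798 = 20656$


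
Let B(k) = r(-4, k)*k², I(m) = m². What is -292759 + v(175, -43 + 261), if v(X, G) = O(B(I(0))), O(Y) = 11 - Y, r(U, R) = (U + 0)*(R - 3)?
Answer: -292748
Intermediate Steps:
r(U, R) = U*(-3 + R)
B(k) = k²*(12 - 4*k) (B(k) = (-4*(-3 + k))*k² = (12 - 4*k)*k² = k²*(12 - 4*k))
v(X, G) = 11 (v(X, G) = 11 - 4*(0²)²*(3 - 1*0²) = 11 - 4*0²*(3 - 1*0) = 11 - 4*0*(3 + 0) = 11 - 4*0*3 = 11 - 1*0 = 11 + 0 = 11)
-292759 + v(175, -43 + 261) = -292759 + 11 = -292748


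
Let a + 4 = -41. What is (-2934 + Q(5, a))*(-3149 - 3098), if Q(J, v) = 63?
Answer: 17935137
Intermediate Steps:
a = -45 (a = -4 - 41 = -45)
(-2934 + Q(5, a))*(-3149 - 3098) = (-2934 + 63)*(-3149 - 3098) = -2871*(-6247) = 17935137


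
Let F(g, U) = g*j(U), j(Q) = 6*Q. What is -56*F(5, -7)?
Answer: 11760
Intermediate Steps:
F(g, U) = 6*U*g (F(g, U) = g*(6*U) = 6*U*g)
-56*F(5, -7) = -336*(-7)*5 = -56*(-210) = 11760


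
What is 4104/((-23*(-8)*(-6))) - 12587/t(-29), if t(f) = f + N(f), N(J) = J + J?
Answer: 564125/4002 ≈ 140.96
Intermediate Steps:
N(J) = 2*J
t(f) = 3*f (t(f) = f + 2*f = 3*f)
4104/((-23*(-8)*(-6))) - 12587/t(-29) = 4104/((-23*(-8)*(-6))) - 12587/(3*(-29)) = 4104/((184*(-6))) - 12587/(-87) = 4104/(-1104) - 12587*(-1/87) = 4104*(-1/1104) + 12587/87 = -171/46 + 12587/87 = 564125/4002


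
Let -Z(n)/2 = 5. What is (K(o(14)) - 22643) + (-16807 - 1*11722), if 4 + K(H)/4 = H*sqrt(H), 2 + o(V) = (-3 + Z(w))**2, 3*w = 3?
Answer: -51188 + 668*sqrt(167) ≈ -42556.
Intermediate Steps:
w = 1 (w = (1/3)*3 = 1)
Z(n) = -10 (Z(n) = -2*5 = -10)
o(V) = 167 (o(V) = -2 + (-3 - 10)**2 = -2 + (-13)**2 = -2 + 169 = 167)
K(H) = -16 + 4*H**(3/2) (K(H) = -16 + 4*(H*sqrt(H)) = -16 + 4*H**(3/2))
(K(o(14)) - 22643) + (-16807 - 1*11722) = ((-16 + 4*167**(3/2)) - 22643) + (-16807 - 1*11722) = ((-16 + 4*(167*sqrt(167))) - 22643) + (-16807 - 11722) = ((-16 + 668*sqrt(167)) - 22643) - 28529 = (-22659 + 668*sqrt(167)) - 28529 = -51188 + 668*sqrt(167)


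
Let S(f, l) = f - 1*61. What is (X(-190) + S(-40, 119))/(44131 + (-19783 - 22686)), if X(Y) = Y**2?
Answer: 35999/1662 ≈ 21.660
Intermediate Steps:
S(f, l) = -61 + f (S(f, l) = f - 61 = -61 + f)
(X(-190) + S(-40, 119))/(44131 + (-19783 - 22686)) = ((-190)**2 + (-61 - 40))/(44131 + (-19783 - 22686)) = (36100 - 101)/(44131 - 42469) = 35999/1662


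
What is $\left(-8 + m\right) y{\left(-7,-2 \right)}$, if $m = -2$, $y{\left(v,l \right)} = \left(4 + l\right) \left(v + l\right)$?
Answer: $180$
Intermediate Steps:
$y{\left(v,l \right)} = \left(4 + l\right) \left(l + v\right)$
$\left(-8 + m\right) y{\left(-7,-2 \right)} = \left(-8 - 2\right) \left(\left(-2\right)^{2} + 4 \left(-2\right) + 4 \left(-7\right) - -14\right) = - 10 \left(4 - 8 - 28 + 14\right) = \left(-10\right) \left(-18\right) = 180$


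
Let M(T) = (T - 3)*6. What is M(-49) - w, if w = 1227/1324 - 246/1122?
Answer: -77422621/247588 ≈ -312.71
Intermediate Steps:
M(T) = -18 + 6*T (M(T) = (-3 + T)*6 = -18 + 6*T)
w = 175165/247588 (w = 1227*(1/1324) - 246*1/1122 = 1227/1324 - 41/187 = 175165/247588 ≈ 0.70749)
M(-49) - w = (-18 + 6*(-49)) - 1*175165/247588 = (-18 - 294) - 175165/247588 = -312 - 175165/247588 = -77422621/247588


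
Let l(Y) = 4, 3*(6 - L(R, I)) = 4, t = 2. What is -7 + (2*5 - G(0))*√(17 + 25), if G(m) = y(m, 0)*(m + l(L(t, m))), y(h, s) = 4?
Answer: -7 - 6*√42 ≈ -45.884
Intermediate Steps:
L(R, I) = 14/3 (L(R, I) = 6 - ⅓*4 = 6 - 4/3 = 14/3)
G(m) = 16 + 4*m (G(m) = 4*(m + 4) = 4*(4 + m) = 16 + 4*m)
-7 + (2*5 - G(0))*√(17 + 25) = -7 + (2*5 - (16 + 4*0))*√(17 + 25) = -7 + (10 - (16 + 0))*√42 = -7 + (10 - 1*16)*√42 = -7 + (10 - 16)*√42 = -7 - 6*√42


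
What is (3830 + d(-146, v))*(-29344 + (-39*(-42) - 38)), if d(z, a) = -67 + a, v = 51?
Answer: -105815616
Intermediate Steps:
(3830 + d(-146, v))*(-29344 + (-39*(-42) - 38)) = (3830 + (-67 + 51))*(-29344 + (-39*(-42) - 38)) = (3830 - 16)*(-29344 + (1638 - 38)) = 3814*(-29344 + 1600) = 3814*(-27744) = -105815616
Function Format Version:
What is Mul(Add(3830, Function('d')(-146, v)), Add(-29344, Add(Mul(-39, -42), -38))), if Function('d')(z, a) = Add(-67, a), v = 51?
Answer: -105815616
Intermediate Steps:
Mul(Add(3830, Function('d')(-146, v)), Add(-29344, Add(Mul(-39, -42), -38))) = Mul(Add(3830, Add(-67, 51)), Add(-29344, Add(Mul(-39, -42), -38))) = Mul(Add(3830, -16), Add(-29344, Add(1638, -38))) = Mul(3814, Add(-29344, 1600)) = Mul(3814, -27744) = -105815616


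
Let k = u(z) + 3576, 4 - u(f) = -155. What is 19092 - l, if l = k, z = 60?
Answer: 15357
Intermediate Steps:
u(f) = 159 (u(f) = 4 - 1*(-155) = 4 + 155 = 159)
k = 3735 (k = 159 + 3576 = 3735)
l = 3735
19092 - l = 19092 - 1*3735 = 19092 - 3735 = 15357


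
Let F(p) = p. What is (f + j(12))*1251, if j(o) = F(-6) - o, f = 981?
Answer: 1204713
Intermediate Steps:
j(o) = -6 - o
(f + j(12))*1251 = (981 + (-6 - 1*12))*1251 = (981 + (-6 - 12))*1251 = (981 - 18)*1251 = 963*1251 = 1204713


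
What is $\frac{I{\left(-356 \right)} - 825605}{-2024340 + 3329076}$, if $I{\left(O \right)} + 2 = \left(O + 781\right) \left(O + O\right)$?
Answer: $- \frac{376069}{434912} \approx -0.8647$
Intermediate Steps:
$I{\left(O \right)} = -2 + 2 O \left(781 + O\right)$ ($I{\left(O \right)} = -2 + \left(O + 781\right) \left(O + O\right) = -2 + \left(781 + O\right) 2 O = -2 + 2 O \left(781 + O\right)$)
$\frac{I{\left(-356 \right)} - 825605}{-2024340 + 3329076} = \frac{\left(-2 + 2 \left(-356\right)^{2} + 1562 \left(-356\right)\right) - 825605}{-2024340 + 3329076} = \frac{\left(-2 + 2 \cdot 126736 - 556072\right) - 825605}{1304736} = \left(\left(-2 + 253472 - 556072\right) - 825605\right) \frac{1}{1304736} = \left(-302602 - 825605\right) \frac{1}{1304736} = \left(-1128207\right) \frac{1}{1304736} = - \frac{376069}{434912}$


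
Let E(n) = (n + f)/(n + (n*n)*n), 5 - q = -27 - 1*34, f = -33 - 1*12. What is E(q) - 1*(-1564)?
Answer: 149915663/95854 ≈ 1564.0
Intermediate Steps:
f = -45 (f = -33 - 12 = -45)
q = 66 (q = 5 - (-27 - 1*34) = 5 - (-27 - 34) = 5 - 1*(-61) = 5 + 61 = 66)
E(n) = (-45 + n)/(n + n³) (E(n) = (n - 45)/(n + (n*n)*n) = (-45 + n)/(n + n²*n) = (-45 + n)/(n + n³))
E(q) - 1*(-1564) = (-45 + 66)/(66 + 66³) - 1*(-1564) = 21/(66 + 287496) + 1564 = 21/287562 + 1564 = (1/287562)*21 + 1564 = 7/95854 + 1564 = 149915663/95854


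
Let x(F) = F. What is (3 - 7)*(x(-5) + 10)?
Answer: -20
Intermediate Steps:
(3 - 7)*(x(-5) + 10) = (3 - 7)*(-5 + 10) = -4*5 = -20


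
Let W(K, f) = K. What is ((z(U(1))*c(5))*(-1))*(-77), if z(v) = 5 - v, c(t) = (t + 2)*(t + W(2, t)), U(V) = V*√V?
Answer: 15092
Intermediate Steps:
U(V) = V^(3/2)
c(t) = (2 + t)² (c(t) = (t + 2)*(t + 2) = (2 + t)*(2 + t) = (2 + t)²)
((z(U(1))*c(5))*(-1))*(-77) = (((5 - 1^(3/2))*(4 + 5² + 4*5))*(-1))*(-77) = (((5 - 1*1)*(4 + 25 + 20))*(-1))*(-77) = (((5 - 1)*49)*(-1))*(-77) = ((4*49)*(-1))*(-77) = (196*(-1))*(-77) = -196*(-77) = 15092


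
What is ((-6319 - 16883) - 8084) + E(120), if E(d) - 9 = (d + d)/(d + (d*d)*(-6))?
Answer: -22488165/719 ≈ -31277.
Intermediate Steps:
E(d) = 9 + 2*d/(d - 6*d²) (E(d) = 9 + (d + d)/(d + (d*d)*(-6)) = 9 + (2*d)/(d + d²*(-6)) = 9 + (2*d)/(d - 6*d²) = 9 + 2*d/(d - 6*d²))
((-6319 - 16883) - 8084) + E(120) = ((-6319 - 16883) - 8084) + (-11 + 54*120)/(-1 + 6*120) = (-23202 - 8084) + (-11 + 6480)/(-1 + 720) = -31286 + 6469/719 = -22488165/719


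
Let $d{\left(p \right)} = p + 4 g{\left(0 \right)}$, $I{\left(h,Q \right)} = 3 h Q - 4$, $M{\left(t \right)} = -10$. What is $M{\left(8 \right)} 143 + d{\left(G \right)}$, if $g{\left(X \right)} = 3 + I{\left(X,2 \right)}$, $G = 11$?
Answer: $-1423$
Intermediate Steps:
$I{\left(h,Q \right)} = -4 + 3 Q h$ ($I{\left(h,Q \right)} = 3 Q h - 4 = -4 + 3 Q h$)
$g{\left(X \right)} = -1 + 6 X$ ($g{\left(X \right)} = 3 + \left(-4 + 3 \cdot 2 X\right) = 3 + \left(-4 + 6 X\right) = -1 + 6 X$)
$d{\left(p \right)} = -4 + p$ ($d{\left(p \right)} = p + 4 \left(-1 + 6 \cdot 0\right) = p + 4 \left(-1 + 0\right) = p + 4 \left(-1\right) = p - 4 = -4 + p$)
$M{\left(8 \right)} 143 + d{\left(G \right)} = \left(-10\right) 143 + \left(-4 + 11\right) = -1430 + 7 = -1423$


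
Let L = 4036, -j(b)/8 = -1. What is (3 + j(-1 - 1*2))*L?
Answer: 44396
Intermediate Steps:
j(b) = 8 (j(b) = -8*(-1) = 8)
(3 + j(-1 - 1*2))*L = (3 + 8)*4036 = 11*4036 = 44396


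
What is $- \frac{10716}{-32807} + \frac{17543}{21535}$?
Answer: $\frac{806302261}{706498745} \approx 1.1413$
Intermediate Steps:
$- \frac{10716}{-32807} + \frac{17543}{21535} = \left(-10716\right) \left(- \frac{1}{32807}\right) + 17543 \cdot \frac{1}{21535} = \frac{10716}{32807} + \frac{17543}{21535} = \frac{806302261}{706498745}$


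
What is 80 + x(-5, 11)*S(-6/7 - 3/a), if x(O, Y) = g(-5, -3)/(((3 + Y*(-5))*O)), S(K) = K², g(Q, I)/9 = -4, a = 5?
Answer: 6346591/79625 ≈ 79.706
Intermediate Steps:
g(Q, I) = -36 (g(Q, I) = 9*(-4) = -36)
x(O, Y) = -36/(O*(3 - 5*Y)) (x(O, Y) = -36*1/(O*(3 + Y*(-5))) = -36*1/(O*(3 - 5*Y)) = -36/(O*(3 - 5*Y)))
80 + x(-5, 11)*S(-6/7 - 3/a) = 80 + (36/(-5*(-3 + 5*11)))*(-6/7 - 3/5)² = 80 + (36*(-⅕)/(-3 + 55))*(-6*⅐ - 3*⅕)² = 80 + (36*(-⅕)/52)*(-6/7 - ⅗)² = 80 + (36*(-⅕)*(1/52))*(-51/35)² = 80 - 9/65*2601/1225 = 80 - 23409/79625 = 6346591/79625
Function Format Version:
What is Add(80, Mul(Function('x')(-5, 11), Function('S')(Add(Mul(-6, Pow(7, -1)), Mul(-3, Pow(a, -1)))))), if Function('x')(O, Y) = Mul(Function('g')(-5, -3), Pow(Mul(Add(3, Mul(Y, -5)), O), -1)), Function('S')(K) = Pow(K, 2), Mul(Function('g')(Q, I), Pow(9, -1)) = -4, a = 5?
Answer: Rational(6346591, 79625) ≈ 79.706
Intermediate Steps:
Function('g')(Q, I) = -36 (Function('g')(Q, I) = Mul(9, -4) = -36)
Function('x')(O, Y) = Mul(-36, Pow(O, -1), Pow(Add(3, Mul(-5, Y)), -1)) (Function('x')(O, Y) = Mul(-36, Pow(Mul(Add(3, Mul(Y, -5)), O), -1)) = Mul(-36, Pow(Mul(Add(3, Mul(-5, Y)), O), -1)) = Mul(-36, Pow(Mul(O, Add(3, Mul(-5, Y))), -1)) = Mul(-36, Mul(Pow(O, -1), Pow(Add(3, Mul(-5, Y)), -1))) = Mul(-36, Pow(O, -1), Pow(Add(3, Mul(-5, Y)), -1)))
Add(80, Mul(Function('x')(-5, 11), Function('S')(Add(Mul(-6, Pow(7, -1)), Mul(-3, Pow(a, -1)))))) = Add(80, Mul(Mul(36, Pow(-5, -1), Pow(Add(-3, Mul(5, 11)), -1)), Pow(Add(Mul(-6, Pow(7, -1)), Mul(-3, Pow(5, -1))), 2))) = Add(80, Mul(Mul(36, Rational(-1, 5), Pow(Add(-3, 55), -1)), Pow(Add(Mul(-6, Rational(1, 7)), Mul(-3, Rational(1, 5))), 2))) = Add(80, Mul(Mul(36, Rational(-1, 5), Pow(52, -1)), Pow(Add(Rational(-6, 7), Rational(-3, 5)), 2))) = Add(80, Mul(Mul(36, Rational(-1, 5), Rational(1, 52)), Pow(Rational(-51, 35), 2))) = Add(80, Mul(Rational(-9, 65), Rational(2601, 1225))) = Add(80, Rational(-23409, 79625)) = Rational(6346591, 79625)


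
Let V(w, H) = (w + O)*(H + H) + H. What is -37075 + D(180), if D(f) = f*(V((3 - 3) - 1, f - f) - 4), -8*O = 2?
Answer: -37795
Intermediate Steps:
O = -1/4 (O = -1/8*2 = -1/4 ≈ -0.25000)
V(w, H) = H + 2*H*(-1/4 + w) (V(w, H) = (w - 1/4)*(H + H) + H = (-1/4 + w)*(2*H) + H = 2*H*(-1/4 + w) + H = H + 2*H*(-1/4 + w))
D(f) = -4*f (D(f) = f*((f - f)*(1 + 4*((3 - 3) - 1))/2 - 4) = f*((1/2)*0*(1 + 4*(0 - 1)) - 4) = f*((1/2)*0*(1 + 4*(-1)) - 4) = f*((1/2)*0*(1 - 4) - 4) = f*((1/2)*0*(-3) - 4) = f*(0 - 4) = f*(-4) = -4*f)
-37075 + D(180) = -37075 - 4*180 = -37075 - 720 = -37795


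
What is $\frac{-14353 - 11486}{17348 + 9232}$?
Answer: $- \frac{8613}{8860} \approx -0.97212$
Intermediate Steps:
$\frac{-14353 - 11486}{17348 + 9232} = - \frac{25839}{26580} = \left(-25839\right) \frac{1}{26580} = - \frac{8613}{8860}$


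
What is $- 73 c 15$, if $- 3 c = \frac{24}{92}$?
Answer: $\frac{2190}{23} \approx 95.217$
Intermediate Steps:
$c = - \frac{2}{23}$ ($c = - \frac{24 \cdot \frac{1}{92}}{3} = \left(- \frac{1}{3}\right) \frac{6}{23} = - \frac{2}{23} \approx -0.086957$)
$- 73 c 15 = \left(-73\right) \left(- \frac{2}{23}\right) 15 = \frac{146}{23} \cdot 15 = \frac{2190}{23}$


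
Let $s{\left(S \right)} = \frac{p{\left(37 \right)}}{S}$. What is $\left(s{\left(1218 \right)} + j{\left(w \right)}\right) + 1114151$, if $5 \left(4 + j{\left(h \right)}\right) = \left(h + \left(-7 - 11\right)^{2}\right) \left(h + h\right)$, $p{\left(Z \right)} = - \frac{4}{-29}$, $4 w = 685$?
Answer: $\frac{162208743769}{141288} \approx 1.1481 \cdot 10^{6}$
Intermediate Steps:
$w = \frac{685}{4}$ ($w = \frac{1}{4} \cdot 685 = \frac{685}{4} \approx 171.25$)
$p{\left(Z \right)} = \frac{4}{29}$ ($p{\left(Z \right)} = \left(-4\right) \left(- \frac{1}{29}\right) = \frac{4}{29}$)
$s{\left(S \right)} = \frac{4}{29 S}$
$j{\left(h \right)} = -4 + \frac{2 h \left(324 + h\right)}{5}$ ($j{\left(h \right)} = -4 + \frac{\left(h + \left(-7 - 11\right)^{2}\right) \left(h + h\right)}{5} = -4 + \frac{\left(h + \left(-18\right)^{2}\right) 2 h}{5} = -4 + \frac{\left(h + 324\right) 2 h}{5} = -4 + \frac{\left(324 + h\right) 2 h}{5} = -4 + \frac{2 h \left(324 + h\right)}{5}$)
$\left(s{\left(1218 \right)} + j{\left(w \right)}\right) + 1114151 = \left(\frac{4}{29 \cdot 1218} + \left(-4 + \frac{2 \left(\frac{685}{4}\right)^{2}}{5} + \frac{648}{5} \cdot \frac{685}{4}\right)\right) + 1114151 = \left(\frac{4}{29} \cdot \frac{1}{1218} + \left(-4 + \frac{2}{5} \cdot \frac{469225}{16} + 22194\right)\right) + 1114151 = \left(\frac{2}{17661} + \left(-4 + \frac{93845}{8} + 22194\right)\right) + 1114151 = \left(\frac{2}{17661} + \frac{271365}{8}\right) + 1114151 = \frac{4792577281}{141288} + 1114151 = \frac{162208743769}{141288}$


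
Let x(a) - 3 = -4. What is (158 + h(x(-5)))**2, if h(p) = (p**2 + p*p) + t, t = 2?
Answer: 26244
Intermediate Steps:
x(a) = -1 (x(a) = 3 - 4 = -1)
h(p) = 2 + 2*p**2 (h(p) = (p**2 + p*p) + 2 = (p**2 + p**2) + 2 = 2*p**2 + 2 = 2 + 2*p**2)
(158 + h(x(-5)))**2 = (158 + (2 + 2*(-1)**2))**2 = (158 + (2 + 2*1))**2 = (158 + (2 + 2))**2 = (158 + 4)**2 = 162**2 = 26244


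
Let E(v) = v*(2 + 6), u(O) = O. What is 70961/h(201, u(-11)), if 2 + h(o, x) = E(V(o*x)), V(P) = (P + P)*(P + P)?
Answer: 70961/156432670 ≈ 0.00045362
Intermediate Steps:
V(P) = 4*P**2 (V(P) = (2*P)*(2*P) = 4*P**2)
E(v) = 8*v (E(v) = v*8 = 8*v)
h(o, x) = -2 + 32*o**2*x**2 (h(o, x) = -2 + 8*(4*(o*x)**2) = -2 + 8*(4*(o**2*x**2)) = -2 + 8*(4*o**2*x**2) = -2 + 32*o**2*x**2)
70961/h(201, u(-11)) = 70961/(-2 + 32*201**2*(-11)**2) = 70961/(-2 + 32*40401*121) = 70961/(-2 + 156432672) = 70961/156432670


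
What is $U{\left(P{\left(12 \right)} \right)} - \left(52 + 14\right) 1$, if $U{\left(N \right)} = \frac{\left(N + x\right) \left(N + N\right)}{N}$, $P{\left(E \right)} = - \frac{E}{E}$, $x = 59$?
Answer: $50$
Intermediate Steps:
$P{\left(E \right)} = -1$ ($P{\left(E \right)} = \left(-1\right) 1 = -1$)
$U{\left(N \right)} = 118 + 2 N$ ($U{\left(N \right)} = \frac{\left(N + 59\right) \left(N + N\right)}{N} = \frac{\left(59 + N\right) 2 N}{N} = \frac{2 N \left(59 + N\right)}{N} = 118 + 2 N$)
$U{\left(P{\left(12 \right)} \right)} - \left(52 + 14\right) 1 = \left(118 + 2 \left(-1\right)\right) - \left(52 + 14\right) 1 = \left(118 - 2\right) - 66 \cdot 1 = 116 - 66 = 50$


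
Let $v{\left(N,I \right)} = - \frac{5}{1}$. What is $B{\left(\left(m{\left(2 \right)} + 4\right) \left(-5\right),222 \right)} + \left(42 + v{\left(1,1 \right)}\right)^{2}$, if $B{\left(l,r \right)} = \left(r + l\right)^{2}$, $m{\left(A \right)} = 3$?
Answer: $36338$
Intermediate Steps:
$v{\left(N,I \right)} = -5$ ($v{\left(N,I \right)} = \left(-5\right) 1 = -5$)
$B{\left(l,r \right)} = \left(l + r\right)^{2}$
$B{\left(\left(m{\left(2 \right)} + 4\right) \left(-5\right),222 \right)} + \left(42 + v{\left(1,1 \right)}\right)^{2} = \left(\left(3 + 4\right) \left(-5\right) + 222\right)^{2} + \left(42 - 5\right)^{2} = \left(7 \left(-5\right) + 222\right)^{2} + 37^{2} = \left(-35 + 222\right)^{2} + 1369 = 187^{2} + 1369 = 34969 + 1369 = 36338$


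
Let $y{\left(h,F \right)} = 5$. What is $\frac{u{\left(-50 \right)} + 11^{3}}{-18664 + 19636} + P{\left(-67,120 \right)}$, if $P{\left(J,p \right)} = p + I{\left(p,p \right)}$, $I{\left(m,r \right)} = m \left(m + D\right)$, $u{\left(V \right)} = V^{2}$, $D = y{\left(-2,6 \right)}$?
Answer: $\frac{4900157}{324} \approx 15124.0$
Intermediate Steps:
$D = 5$
$I{\left(m,r \right)} = m \left(5 + m\right)$ ($I{\left(m,r \right)} = m \left(m + 5\right) = m \left(5 + m\right)$)
$P{\left(J,p \right)} = p + p \left(5 + p\right)$
$\frac{u{\left(-50 \right)} + 11^{3}}{-18664 + 19636} + P{\left(-67,120 \right)} = \frac{\left(-50\right)^{2} + 11^{3}}{-18664 + 19636} + 120 \left(6 + 120\right) = \frac{2500 + 1331}{972} + 120 \cdot 126 = 3831 \cdot \frac{1}{972} + 15120 = \frac{1277}{324} + 15120 = \frac{4900157}{324}$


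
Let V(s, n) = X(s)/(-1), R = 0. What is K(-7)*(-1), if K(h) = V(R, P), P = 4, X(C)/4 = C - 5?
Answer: -20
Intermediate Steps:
X(C) = -20 + 4*C (X(C) = 4*(C - 5) = 4*(-5 + C) = -20 + 4*C)
V(s, n) = 20 - 4*s (V(s, n) = (-20 + 4*s)/(-1) = (-20 + 4*s)*(-1) = 20 - 4*s)
K(h) = 20 (K(h) = 20 - 4*0 = 20 + 0 = 20)
K(-7)*(-1) = 20*(-1) = -20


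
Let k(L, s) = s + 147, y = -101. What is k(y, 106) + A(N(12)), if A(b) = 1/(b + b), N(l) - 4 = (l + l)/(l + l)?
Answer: 2531/10 ≈ 253.10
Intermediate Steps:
N(l) = 5 (N(l) = 4 + (l + l)/(l + l) = 4 + (2*l)/((2*l)) = 4 + (2*l)*(1/(2*l)) = 4 + 1 = 5)
A(b) = 1/(2*b)
k(L, s) = 147 + s
k(y, 106) + A(N(12)) = (147 + 106) + (½)/5 = 253 + (½)*(⅕) = 253 + ⅒ = 2531/10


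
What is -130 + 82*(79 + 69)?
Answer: 12006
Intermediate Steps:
-130 + 82*(79 + 69) = -130 + 82*148 = -130 + 12136 = 12006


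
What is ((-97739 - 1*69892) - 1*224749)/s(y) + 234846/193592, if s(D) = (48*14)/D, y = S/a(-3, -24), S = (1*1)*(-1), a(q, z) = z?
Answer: -322205503/13938624 ≈ -23.116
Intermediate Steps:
S = -1 (S = 1*(-1) = -1)
y = 1/24 (y = -1/(-24) = -1*(-1/24) = 1/24 ≈ 0.041667)
s(D) = 672/D
((-97739 - 1*69892) - 1*224749)/s(y) + 234846/193592 = ((-97739 - 1*69892) - 1*224749)/((672/(1/24))) + 234846/193592 = ((-97739 - 69892) - 224749)/((672*24)) + 234846*(1/193592) = (-167631 - 224749)/16128 + 117423/96796 = -392380*1/16128 + 117423/96796 = -98095/4032 + 117423/96796 = -322205503/13938624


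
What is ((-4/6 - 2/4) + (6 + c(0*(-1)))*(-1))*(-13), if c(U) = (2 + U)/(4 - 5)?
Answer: 403/6 ≈ 67.167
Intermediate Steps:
c(U) = -2 - U (c(U) = (2 + U)/(-1) = (2 + U)*(-1) = -2 - U)
((-4/6 - 2/4) + (6 + c(0*(-1)))*(-1))*(-13) = ((-4/6 - 2/4) + (6 + (-2 - 0*(-1)))*(-1))*(-13) = ((-4*⅙ - 2*¼) + (6 + (-2 - 1*0))*(-1))*(-13) = ((-⅔ - ½) + (6 + (-2 + 0))*(-1))*(-13) = (-7/6 + (6 - 2)*(-1))*(-13) = (-7/6 + 4*(-1))*(-13) = (-7/6 - 4)*(-13) = -31/6*(-13) = 403/6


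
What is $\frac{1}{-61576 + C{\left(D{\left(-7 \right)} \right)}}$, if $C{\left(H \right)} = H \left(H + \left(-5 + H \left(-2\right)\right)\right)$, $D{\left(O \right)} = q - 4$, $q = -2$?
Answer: $- \frac{1}{61582} \approx -1.6239 \cdot 10^{-5}$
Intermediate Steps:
$D{\left(O \right)} = -6$ ($D{\left(O \right)} = -2 - 4 = -6$)
$C{\left(H \right)} = H \left(-5 - H\right)$ ($C{\left(H \right)} = H \left(H - \left(5 + 2 H\right)\right) = H \left(-5 - H\right)$)
$\frac{1}{-61576 + C{\left(D{\left(-7 \right)} \right)}} = \frac{1}{-61576 - - 6 \left(5 - 6\right)} = \frac{1}{-61576 - \left(-6\right) \left(-1\right)} = \frac{1}{-61576 - 6} = \frac{1}{-61582} = - \frac{1}{61582}$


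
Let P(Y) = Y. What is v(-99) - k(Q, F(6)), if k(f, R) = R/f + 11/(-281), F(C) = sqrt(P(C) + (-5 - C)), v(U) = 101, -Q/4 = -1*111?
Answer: 28392/281 - I*sqrt(5)/444 ≈ 101.04 - 0.0050362*I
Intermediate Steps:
Q = 444 (Q = -(-4)*111 = -4*(-111) = 444)
F(C) = I*sqrt(5) (F(C) = sqrt(C + (-5 - C)) = sqrt(-5) = I*sqrt(5))
k(f, R) = -11/281 + R/f (k(f, R) = R/f + 11*(-1/281) = R/f - 11/281 = -11/281 + R/f)
v(-99) - k(Q, F(6)) = 101 - (-11/281 + (I*sqrt(5))/444) = 101 - (-11/281 + (I*sqrt(5))*(1/444)) = 101 - (-11/281 + I*sqrt(5)/444) = 101 + (11/281 - I*sqrt(5)/444) = 28392/281 - I*sqrt(5)/444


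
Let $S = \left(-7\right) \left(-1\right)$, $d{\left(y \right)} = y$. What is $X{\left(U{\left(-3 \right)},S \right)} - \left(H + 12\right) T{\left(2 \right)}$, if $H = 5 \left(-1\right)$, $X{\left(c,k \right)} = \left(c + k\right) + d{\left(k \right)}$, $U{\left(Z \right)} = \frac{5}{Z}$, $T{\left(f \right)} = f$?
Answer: $- \frac{5}{3} \approx -1.6667$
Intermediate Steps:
$S = 7$
$X{\left(c,k \right)} = c + 2 k$ ($X{\left(c,k \right)} = \left(c + k\right) + k = c + 2 k$)
$H = -5$
$X{\left(U{\left(-3 \right)},S \right)} - \left(H + 12\right) T{\left(2 \right)} = \left(\frac{5}{-3} + 2 \cdot 7\right) - \left(-5 + 12\right) 2 = \left(5 \left(- \frac{1}{3}\right) + 14\right) - 7 \cdot 2 = \left(- \frac{5}{3} + 14\right) - 14 = \frac{37}{3} - 14 = - \frac{5}{3}$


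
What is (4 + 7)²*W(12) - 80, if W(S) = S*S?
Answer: 17344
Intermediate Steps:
W(S) = S²
(4 + 7)²*W(12) - 80 = (4 + 7)²*12² - 80 = 11²*144 - 80 = 121*144 - 80 = 17424 - 80 = 17344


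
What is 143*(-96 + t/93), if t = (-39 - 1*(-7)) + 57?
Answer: -1273129/93 ≈ -13690.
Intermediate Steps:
t = 25 (t = (-39 + 7) + 57 = -32 + 57 = 25)
143*(-96 + t/93) = 143*(-96 + 25/93) = 143*(-8903/93) = -1273129/93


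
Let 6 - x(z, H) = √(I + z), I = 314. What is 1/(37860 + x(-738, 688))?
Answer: 18933/716917190 + I*√106/716917190 ≈ 2.6409e-5 + 1.4361e-8*I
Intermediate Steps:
x(z, H) = 6 - √(314 + z)
1/(37860 + x(-738, 688)) = 1/(37860 + (6 - √(314 - 738))) = 1/(37860 + (6 - √(-424))) = 1/(37860 + (6 - 2*I*√106)) = 1/(37866 - 2*I*√106)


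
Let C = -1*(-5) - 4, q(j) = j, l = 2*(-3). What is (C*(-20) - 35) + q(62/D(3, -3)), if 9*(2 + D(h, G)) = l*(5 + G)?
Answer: -368/5 ≈ -73.600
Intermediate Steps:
l = -6
D(h, G) = -16/3 - 2*G/3 (D(h, G) = -2 + (-6*(5 + G))/9 = -2 + (-30 - 6*G)/9 = -2 + (-10/3 - 2*G/3) = -16/3 - 2*G/3)
C = 1 (C = 5 - 4 = 1)
(C*(-20) - 35) + q(62/D(3, -3)) = (1*(-20) - 35) + 62/(-16/3 - ⅔*(-3)) = (-20 - 35) + 62/(-16/3 + 2) = -55 + 62/(-10/3) = -55 + 62*(-3/10) = -55 - 93/5 = -368/5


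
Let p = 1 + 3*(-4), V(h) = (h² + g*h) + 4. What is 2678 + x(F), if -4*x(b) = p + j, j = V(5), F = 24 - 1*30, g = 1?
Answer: 10689/4 ≈ 2672.3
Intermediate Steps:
F = -6 (F = 24 - 30 = -6)
V(h) = 4 + h + h² (V(h) = (h² + 1*h) + 4 = (h² + h) + 4 = (h + h²) + 4 = 4 + h + h²)
j = 34 (j = 4 + 5 + 5² = 4 + 5 + 25 = 34)
p = -11 (p = 1 - 12 = -11)
x(b) = -23/4 (x(b) = -(-11 + 34)/4 = -¼*23 = -23/4)
2678 + x(F) = 2678 - 23/4 = 10689/4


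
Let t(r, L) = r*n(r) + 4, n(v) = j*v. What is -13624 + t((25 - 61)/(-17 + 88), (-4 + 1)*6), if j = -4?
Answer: -68663604/5041 ≈ -13621.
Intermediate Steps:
n(v) = -4*v
t(r, L) = 4 - 4*r**2 (t(r, L) = r*(-4*r) + 4 = -4*r**2 + 4 = 4 - 4*r**2)
-13624 + t((25 - 61)/(-17 + 88), (-4 + 1)*6) = -13624 + (4 - 4*(25 - 61)**2/(-17 + 88)**2) = -13624 + (4 - 4*(-36/71)**2) = -13624 + (4 - 4*1296/5041) = -13624 + (4 - 5184/5041) = -13624 + 14980/5041 = -68663604/5041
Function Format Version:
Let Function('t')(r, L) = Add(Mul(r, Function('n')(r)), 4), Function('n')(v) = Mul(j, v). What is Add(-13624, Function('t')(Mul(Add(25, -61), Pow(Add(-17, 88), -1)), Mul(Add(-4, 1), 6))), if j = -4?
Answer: Rational(-68663604, 5041) ≈ -13621.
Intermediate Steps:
Function('n')(v) = Mul(-4, v)
Function('t')(r, L) = Add(4, Mul(-4, Pow(r, 2))) (Function('t')(r, L) = Add(Mul(r, Mul(-4, r)), 4) = Add(Mul(-4, Pow(r, 2)), 4) = Add(4, Mul(-4, Pow(r, 2))))
Add(-13624, Function('t')(Mul(Add(25, -61), Pow(Add(-17, 88), -1)), Mul(Add(-4, 1), 6))) = Add(-13624, Add(4, Mul(-4, Pow(Mul(Add(25, -61), Pow(Add(-17, 88), -1)), 2)))) = Add(-13624, Add(4, Mul(-4, Pow(Mul(-36, Pow(71, -1)), 2)))) = Add(-13624, Add(4, Mul(-4, Pow(Mul(-36, Rational(1, 71)), 2)))) = Add(-13624, Add(4, Mul(-4, Pow(Rational(-36, 71), 2)))) = Add(-13624, Add(4, Mul(-4, Rational(1296, 5041)))) = Add(-13624, Add(4, Rational(-5184, 5041))) = Add(-13624, Rational(14980, 5041)) = Rational(-68663604, 5041)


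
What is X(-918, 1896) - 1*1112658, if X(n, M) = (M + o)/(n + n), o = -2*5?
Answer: -1021420987/918 ≈ -1.1127e+6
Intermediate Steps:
o = -10
X(n, M) = (-10 + M)/(2*n) (X(n, M) = (M - 10)/(n + n) = (-10 + M)/((2*n)) = (-10 + M)*(1/(2*n)) = (-10 + M)/(2*n))
X(-918, 1896) - 1*1112658 = (½)*(-10 + 1896)/(-918) - 1*1112658 = (½)*(-1/918)*1886 - 1112658 = -943/918 - 1112658 = -1021420987/918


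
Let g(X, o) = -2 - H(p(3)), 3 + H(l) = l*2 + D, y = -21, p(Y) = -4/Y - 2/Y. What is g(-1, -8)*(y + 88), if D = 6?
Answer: -67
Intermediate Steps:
p(Y) = -6/Y
H(l) = 3 + 2*l (H(l) = -3 + (l*2 + 6) = -3 + (2*l + 6) = -3 + (6 + 2*l) = 3 + 2*l)
g(X, o) = -1 (g(X, o) = -2 - (3 + 2*(-6/3)) = -2 - (3 + 2*(-6*1/3)) = -2 - (3 + 2*(-2)) = -2 - (3 - 4) = -2 - 1*(-1) = -2 + 1 = -1)
g(-1, -8)*(y + 88) = -(-21 + 88) = -1*67 = -67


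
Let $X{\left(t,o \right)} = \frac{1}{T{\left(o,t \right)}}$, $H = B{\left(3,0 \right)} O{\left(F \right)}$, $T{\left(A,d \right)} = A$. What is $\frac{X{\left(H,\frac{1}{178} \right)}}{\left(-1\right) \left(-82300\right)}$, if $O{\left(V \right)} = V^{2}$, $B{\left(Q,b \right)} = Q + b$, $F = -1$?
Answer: $\frac{89}{41150} \approx 0.0021628$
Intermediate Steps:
$H = 3$ ($H = \left(3 + 0\right) \left(-1\right)^{2} = 3 \cdot 1 = 3$)
$X{\left(t,o \right)} = \frac{1}{o}$
$\frac{X{\left(H,\frac{1}{178} \right)}}{\left(-1\right) \left(-82300\right)} = \frac{1}{\frac{1}{178} \left(\left(-1\right) \left(-82300\right)\right)} = \frac{\frac{1}{\frac{1}{178}}}{82300} = 178 \cdot \frac{1}{82300} = \frac{89}{41150}$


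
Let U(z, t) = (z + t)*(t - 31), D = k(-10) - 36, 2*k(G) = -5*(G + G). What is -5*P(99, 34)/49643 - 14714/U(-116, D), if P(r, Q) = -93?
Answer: -364820396/43040481 ≈ -8.4762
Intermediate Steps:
k(G) = -5*G (k(G) = (-5*(G + G))/2 = (-10*G)/2 = -5*G)
D = 14 (D = -5*(-10) - 36 = 50 - 36 = 14)
U(z, t) = (-31 + t)*(t + z) (U(z, t) = (t + z)*(-31 + t) = (-31 + t)*(t + z))
-5*P(99, 34)/49643 - 14714/U(-116, D) = -5*(-93)/49643 - 14714/(14**2 - 31*14 - 31*(-116) + 14*(-116)) = 465*(1/49643) - 14714/(196 - 434 + 3596 - 1624) = 465/49643 - 14714/1734 = 465/49643 - 14714*1/1734 = 465/49643 - 7357/867 = -364820396/43040481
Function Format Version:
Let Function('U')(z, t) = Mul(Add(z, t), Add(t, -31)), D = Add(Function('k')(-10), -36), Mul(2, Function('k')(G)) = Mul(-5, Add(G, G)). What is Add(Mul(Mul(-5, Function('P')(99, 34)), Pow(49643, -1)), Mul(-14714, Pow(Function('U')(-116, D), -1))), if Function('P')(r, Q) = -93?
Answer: Rational(-364820396, 43040481) ≈ -8.4762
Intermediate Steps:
Function('k')(G) = Mul(-5, G) (Function('k')(G) = Mul(Rational(1, 2), Mul(-5, Add(G, G))) = Mul(Rational(1, 2), Mul(-5, Mul(2, G))) = Mul(Rational(1, 2), Mul(-10, G)) = Mul(-5, G))
D = 14 (D = Add(Mul(-5, -10), -36) = Add(50, -36) = 14)
Function('U')(z, t) = Mul(Add(-31, t), Add(t, z)) (Function('U')(z, t) = Mul(Add(t, z), Add(-31, t)) = Mul(Add(-31, t), Add(t, z)))
Add(Mul(Mul(-5, Function('P')(99, 34)), Pow(49643, -1)), Mul(-14714, Pow(Function('U')(-116, D), -1))) = Add(Mul(Mul(-5, -93), Pow(49643, -1)), Mul(-14714, Pow(Add(Pow(14, 2), Mul(-31, 14), Mul(-31, -116), Mul(14, -116)), -1))) = Add(Mul(465, Rational(1, 49643)), Mul(-14714, Pow(Add(196, -434, 3596, -1624), -1))) = Add(Rational(465, 49643), Mul(-14714, Pow(1734, -1))) = Add(Rational(465, 49643), Mul(-14714, Rational(1, 1734))) = Add(Rational(465, 49643), Rational(-7357, 867)) = Rational(-364820396, 43040481)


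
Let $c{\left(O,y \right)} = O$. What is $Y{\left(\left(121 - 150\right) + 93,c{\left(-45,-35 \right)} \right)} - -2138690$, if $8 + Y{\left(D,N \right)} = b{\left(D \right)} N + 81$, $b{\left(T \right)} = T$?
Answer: $2135883$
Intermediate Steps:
$Y{\left(D,N \right)} = 73 + D N$ ($Y{\left(D,N \right)} = -8 + \left(D N + 81\right) = -8 + \left(81 + D N\right) = 73 + D N$)
$Y{\left(\left(121 - 150\right) + 93,c{\left(-45,-35 \right)} \right)} - -2138690 = \left(73 + \left(\left(121 - 150\right) + 93\right) \left(-45\right)\right) - -2138690 = \left(73 + \left(-29 + 93\right) \left(-45\right)\right) + 2138690 = \left(73 + 64 \left(-45\right)\right) + 2138690 = \left(73 - 2880\right) + 2138690 = -2807 + 2138690 = 2135883$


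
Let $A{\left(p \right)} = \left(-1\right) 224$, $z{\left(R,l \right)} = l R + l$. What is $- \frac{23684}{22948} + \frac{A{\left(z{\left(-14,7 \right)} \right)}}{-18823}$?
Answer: $- \frac{15737985}{15426793} \approx -1.0202$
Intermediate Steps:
$z{\left(R,l \right)} = l + R l$ ($z{\left(R,l \right)} = R l + l = l + R l$)
$A{\left(p \right)} = -224$
$- \frac{23684}{22948} + \frac{A{\left(z{\left(-14,7 \right)} \right)}}{-18823} = - \frac{23684}{22948} - \frac{224}{-18823} = \left(-23684\right) \frac{1}{22948} - - \frac{32}{2689} = - \frac{5921}{5737} + \frac{32}{2689} = - \frac{15737985}{15426793}$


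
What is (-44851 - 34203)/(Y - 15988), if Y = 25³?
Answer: 79054/363 ≈ 217.78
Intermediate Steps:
Y = 15625
(-44851 - 34203)/(Y - 15988) = (-44851 - 34203)/(15625 - 15988) = -79054/(-363) = -79054*(-1/363) = 79054/363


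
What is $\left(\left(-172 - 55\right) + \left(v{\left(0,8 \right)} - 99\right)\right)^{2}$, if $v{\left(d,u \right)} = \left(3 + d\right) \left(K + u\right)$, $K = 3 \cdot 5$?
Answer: $66049$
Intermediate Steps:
$K = 15$
$v{\left(d,u \right)} = \left(3 + d\right) \left(15 + u\right)$
$\left(\left(-172 - 55\right) + \left(v{\left(0,8 \right)} - 99\right)\right)^{2} = \left(\left(-172 - 55\right) + \left(\left(45 + 3 \cdot 8 + 15 \cdot 0 + 0 \cdot 8\right) - 99\right)\right)^{2} = \left(-227 + \left(\left(45 + 24 + 0 + 0\right) - 99\right)\right)^{2} = \left(-227 + \left(69 - 99\right)\right)^{2} = \left(-227 - 30\right)^{2} = \left(-257\right)^{2} = 66049$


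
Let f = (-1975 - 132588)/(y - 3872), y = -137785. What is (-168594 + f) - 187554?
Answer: -50450722673/141657 ≈ -3.5615e+5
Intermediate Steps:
f = 134563/141657 (f = (-1975 - 132588)/(-137785 - 3872) = -134563/(-141657) = -134563*(-1/141657) = 134563/141657 ≈ 0.94992)
(-168594 + f) - 187554 = (-168594 + 134563/141657) - 187554 = -23882385695/141657 - 187554 = -50450722673/141657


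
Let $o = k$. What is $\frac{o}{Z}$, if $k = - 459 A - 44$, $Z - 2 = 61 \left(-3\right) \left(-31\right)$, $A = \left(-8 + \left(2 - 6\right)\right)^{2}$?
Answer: $- \frac{13228}{1135} \approx -11.655$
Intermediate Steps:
$A = 144$ ($A = \left(-8 + \left(2 - 6\right)\right)^{2} = \left(-8 - 4\right)^{2} = \left(-12\right)^{2} = 144$)
$Z = 5675$ ($Z = 2 + 61 \left(-3\right) \left(-31\right) = 2 - -5673 = 2 + 5673 = 5675$)
$k = -66140$ ($k = \left(-459\right) 144 - 44 = -66096 - 44 = -66140$)
$o = -66140$
$\frac{o}{Z} = - \frac{66140}{5675} = \left(-66140\right) \frac{1}{5675} = - \frac{13228}{1135}$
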